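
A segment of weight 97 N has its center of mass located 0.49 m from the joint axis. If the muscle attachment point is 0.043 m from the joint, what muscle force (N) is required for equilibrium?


F_muscle = W * d_load / d_muscle
F_muscle = 97 * 0.49 / 0.043
Numerator = 47.5300
F_muscle = 1105.3488


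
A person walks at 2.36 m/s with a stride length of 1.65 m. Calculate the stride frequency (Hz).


f = v / stride_length
f = 2.36 / 1.65
f = 1.4303


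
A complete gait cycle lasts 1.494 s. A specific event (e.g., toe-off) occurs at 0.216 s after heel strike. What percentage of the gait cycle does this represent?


pct = (event_time / cycle_time) * 100
pct = (0.216 / 1.494) * 100
ratio = 0.1446
pct = 14.4578


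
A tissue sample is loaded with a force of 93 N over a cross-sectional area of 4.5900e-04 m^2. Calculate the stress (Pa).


stress = F / A
stress = 93 / 4.5900e-04
stress = 202614.3791


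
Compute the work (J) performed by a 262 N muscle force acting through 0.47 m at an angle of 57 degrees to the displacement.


W = F * d * cos(theta)
theta = 57 deg = 0.9948 rad
cos(theta) = 0.5446
W = 262 * 0.47 * 0.5446
W = 67.0669


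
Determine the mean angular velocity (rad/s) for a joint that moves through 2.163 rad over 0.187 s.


omega = delta_theta / delta_t
omega = 2.163 / 0.187
omega = 11.5668


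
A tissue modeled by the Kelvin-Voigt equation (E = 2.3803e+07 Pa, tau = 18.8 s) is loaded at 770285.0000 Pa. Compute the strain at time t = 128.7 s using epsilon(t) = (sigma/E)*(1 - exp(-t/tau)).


epsilon(t) = (sigma/E) * (1 - exp(-t/tau))
sigma/E = 770285.0000 / 2.3803e+07 = 0.0324
exp(-t/tau) = exp(-128.7 / 18.8) = 0.0011
epsilon = 0.0324 * (1 - 0.0011)
epsilon = 0.0323


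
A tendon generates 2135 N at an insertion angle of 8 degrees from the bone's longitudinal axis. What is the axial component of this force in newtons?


F_eff = F_tendon * cos(theta)
theta = 8 deg = 0.1396 rad
cos(theta) = 0.9903
F_eff = 2135 * 0.9903
F_eff = 2114.2223


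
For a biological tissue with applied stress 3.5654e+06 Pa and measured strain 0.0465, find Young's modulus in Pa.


E = stress / strain
E = 3.5654e+06 / 0.0465
E = 7.6675e+07


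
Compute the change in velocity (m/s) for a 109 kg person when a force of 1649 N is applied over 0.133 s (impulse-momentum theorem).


J = F * dt = 1649 * 0.133 = 219.3170 N*s
delta_v = J / m
delta_v = 219.3170 / 109
delta_v = 2.0121


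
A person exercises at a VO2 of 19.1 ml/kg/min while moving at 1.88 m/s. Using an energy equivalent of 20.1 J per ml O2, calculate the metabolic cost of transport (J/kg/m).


Power per kg = VO2 * 20.1 / 60
Power per kg = 19.1 * 20.1 / 60 = 6.3985 W/kg
Cost = power_per_kg / speed
Cost = 6.3985 / 1.88
Cost = 3.4035


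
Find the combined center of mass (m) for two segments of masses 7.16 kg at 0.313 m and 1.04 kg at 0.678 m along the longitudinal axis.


COM = (m1*x1 + m2*x2) / (m1 + m2)
COM = (7.16*0.313 + 1.04*0.678) / (7.16 + 1.04)
Numerator = 2.9462
Denominator = 8.2000
COM = 0.3593


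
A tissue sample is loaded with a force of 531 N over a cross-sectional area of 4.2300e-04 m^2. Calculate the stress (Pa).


stress = F / A
stress = 531 / 4.2300e-04
stress = 1.2553e+06


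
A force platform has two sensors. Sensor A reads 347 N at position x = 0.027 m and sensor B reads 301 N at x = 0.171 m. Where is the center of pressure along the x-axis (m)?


COP_x = (F1*x1 + F2*x2) / (F1 + F2)
COP_x = (347*0.027 + 301*0.171) / (347 + 301)
Numerator = 60.8400
Denominator = 648
COP_x = 0.0939


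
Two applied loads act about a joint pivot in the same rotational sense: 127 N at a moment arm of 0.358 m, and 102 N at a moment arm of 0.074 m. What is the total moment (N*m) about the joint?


M = F1 * d1 + F2 * d2
M = 127 * 0.358 + 102 * 0.074
M = 45.4660 + 7.5480
M = 53.0140


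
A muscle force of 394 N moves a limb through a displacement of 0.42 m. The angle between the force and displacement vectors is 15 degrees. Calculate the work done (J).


W = F * d * cos(theta)
theta = 15 deg = 0.2618 rad
cos(theta) = 0.9659
W = 394 * 0.42 * 0.9659
W = 159.8414


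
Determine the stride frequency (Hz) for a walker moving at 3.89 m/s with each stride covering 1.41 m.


f = v / stride_length
f = 3.89 / 1.41
f = 2.7589


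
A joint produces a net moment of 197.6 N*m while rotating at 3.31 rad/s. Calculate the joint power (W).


P = M * omega
P = 197.6 * 3.31
P = 654.0560


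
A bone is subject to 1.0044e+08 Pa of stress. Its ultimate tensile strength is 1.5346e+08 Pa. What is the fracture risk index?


FRI = applied / ultimate
FRI = 1.0044e+08 / 1.5346e+08
FRI = 0.6545


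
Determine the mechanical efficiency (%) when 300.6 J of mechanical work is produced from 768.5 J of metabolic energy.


eta = (W_mech / E_meta) * 100
eta = (300.6 / 768.5) * 100
ratio = 0.3912
eta = 39.1152


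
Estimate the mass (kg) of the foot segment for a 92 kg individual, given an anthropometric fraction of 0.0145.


m_segment = body_mass * fraction
m_segment = 92 * 0.0145
m_segment = 1.3340


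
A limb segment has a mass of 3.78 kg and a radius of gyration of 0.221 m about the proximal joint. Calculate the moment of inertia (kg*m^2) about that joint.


I = m * k^2
I = 3.78 * 0.221^2
k^2 = 0.0488
I = 0.1846


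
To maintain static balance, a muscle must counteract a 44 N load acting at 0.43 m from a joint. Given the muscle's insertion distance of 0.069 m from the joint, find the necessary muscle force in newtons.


F_muscle = W * d_load / d_muscle
F_muscle = 44 * 0.43 / 0.069
Numerator = 18.9200
F_muscle = 274.2029


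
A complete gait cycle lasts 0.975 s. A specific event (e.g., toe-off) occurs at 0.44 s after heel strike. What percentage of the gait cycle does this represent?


pct = (event_time / cycle_time) * 100
pct = (0.44 / 0.975) * 100
ratio = 0.4513
pct = 45.1282


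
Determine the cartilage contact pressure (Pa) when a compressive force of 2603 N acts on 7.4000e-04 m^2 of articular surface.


P = F / A
P = 2603 / 7.4000e-04
P = 3.5176e+06


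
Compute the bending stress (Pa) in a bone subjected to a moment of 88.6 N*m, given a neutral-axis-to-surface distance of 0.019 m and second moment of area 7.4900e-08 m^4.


sigma = M * c / I
sigma = 88.6 * 0.019 / 7.4900e-08
M * c = 1.6834
sigma = 2.2475e+07


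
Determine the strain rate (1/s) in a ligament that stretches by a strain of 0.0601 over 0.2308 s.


strain_rate = delta_strain / delta_t
strain_rate = 0.0601 / 0.2308
strain_rate = 0.2604


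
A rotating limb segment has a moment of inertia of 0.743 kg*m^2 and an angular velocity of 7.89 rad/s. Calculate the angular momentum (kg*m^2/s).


L = I * omega
L = 0.743 * 7.89
L = 5.8623


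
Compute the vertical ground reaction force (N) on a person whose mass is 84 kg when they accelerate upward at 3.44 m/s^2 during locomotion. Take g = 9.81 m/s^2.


GRF = m * (g + a)
GRF = 84 * (9.81 + 3.44)
GRF = 84 * 13.2500
GRF = 1113.0000


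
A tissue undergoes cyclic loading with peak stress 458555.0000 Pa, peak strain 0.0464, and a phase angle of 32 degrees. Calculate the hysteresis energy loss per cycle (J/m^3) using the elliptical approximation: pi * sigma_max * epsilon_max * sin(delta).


E_loss = pi * sigma_max * epsilon_max * sin(delta)
delta = 32 deg = 0.5585 rad
sin(delta) = 0.5299
E_loss = pi * 458555.0000 * 0.0464 * 0.5299
E_loss = 35421.6669


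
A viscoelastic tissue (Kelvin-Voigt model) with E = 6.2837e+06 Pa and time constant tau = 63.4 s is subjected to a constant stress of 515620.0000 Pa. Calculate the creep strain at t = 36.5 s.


epsilon(t) = (sigma/E) * (1 - exp(-t/tau))
sigma/E = 515620.0000 / 6.2837e+06 = 0.0821
exp(-t/tau) = exp(-36.5 / 63.4) = 0.5623
epsilon = 0.0821 * (1 - 0.5623)
epsilon = 0.0359


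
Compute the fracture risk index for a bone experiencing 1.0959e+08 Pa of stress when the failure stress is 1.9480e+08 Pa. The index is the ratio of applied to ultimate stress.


FRI = applied / ultimate
FRI = 1.0959e+08 / 1.9480e+08
FRI = 0.5626


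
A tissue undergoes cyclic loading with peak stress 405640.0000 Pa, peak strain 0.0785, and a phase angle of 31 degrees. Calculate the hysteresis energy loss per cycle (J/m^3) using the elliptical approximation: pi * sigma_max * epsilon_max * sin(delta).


E_loss = pi * sigma_max * epsilon_max * sin(delta)
delta = 31 deg = 0.5411 rad
sin(delta) = 0.5150
E_loss = pi * 405640.0000 * 0.0785 * 0.5150
E_loss = 51522.8217


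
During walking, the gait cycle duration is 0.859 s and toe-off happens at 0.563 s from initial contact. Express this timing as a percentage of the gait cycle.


pct = (event_time / cycle_time) * 100
pct = (0.563 / 0.859) * 100
ratio = 0.6554
pct = 65.5413


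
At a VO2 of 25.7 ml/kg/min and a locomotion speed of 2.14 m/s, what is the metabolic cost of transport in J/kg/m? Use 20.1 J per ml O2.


Power per kg = VO2 * 20.1 / 60
Power per kg = 25.7 * 20.1 / 60 = 8.6095 W/kg
Cost = power_per_kg / speed
Cost = 8.6095 / 2.14
Cost = 4.0231


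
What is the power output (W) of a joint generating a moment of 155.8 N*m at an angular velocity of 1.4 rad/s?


P = M * omega
P = 155.8 * 1.4
P = 218.1200


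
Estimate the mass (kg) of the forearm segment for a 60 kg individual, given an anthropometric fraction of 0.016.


m_segment = body_mass * fraction
m_segment = 60 * 0.016
m_segment = 0.9600


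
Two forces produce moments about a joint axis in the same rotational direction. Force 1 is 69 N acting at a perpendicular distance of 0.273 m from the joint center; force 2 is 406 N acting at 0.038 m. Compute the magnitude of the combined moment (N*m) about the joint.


M = F1 * d1 + F2 * d2
M = 69 * 0.273 + 406 * 0.038
M = 18.8370 + 15.4280
M = 34.2650


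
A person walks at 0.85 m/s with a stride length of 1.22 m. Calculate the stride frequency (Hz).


f = v / stride_length
f = 0.85 / 1.22
f = 0.6967


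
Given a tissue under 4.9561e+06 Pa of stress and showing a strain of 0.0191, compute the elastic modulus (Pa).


E = stress / strain
E = 4.9561e+06 / 0.0191
E = 2.5948e+08


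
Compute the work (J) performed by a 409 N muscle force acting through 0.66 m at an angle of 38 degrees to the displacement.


W = F * d * cos(theta)
theta = 38 deg = 0.6632 rad
cos(theta) = 0.7880
W = 409 * 0.66 * 0.7880
W = 212.7156


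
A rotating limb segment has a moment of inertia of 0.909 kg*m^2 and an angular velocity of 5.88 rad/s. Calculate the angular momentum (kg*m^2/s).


L = I * omega
L = 0.909 * 5.88
L = 5.3449


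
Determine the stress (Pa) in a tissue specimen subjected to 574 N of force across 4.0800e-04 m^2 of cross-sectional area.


stress = F / A
stress = 574 / 4.0800e-04
stress = 1.4069e+06


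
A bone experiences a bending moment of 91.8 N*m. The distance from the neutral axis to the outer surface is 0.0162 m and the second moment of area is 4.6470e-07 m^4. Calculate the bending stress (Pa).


sigma = M * c / I
sigma = 91.8 * 0.0162 / 4.6470e-07
M * c = 1.4872
sigma = 3.2003e+06


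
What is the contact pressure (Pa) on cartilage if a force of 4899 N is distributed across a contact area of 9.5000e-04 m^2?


P = F / A
P = 4899 / 9.5000e-04
P = 5.1568e+06


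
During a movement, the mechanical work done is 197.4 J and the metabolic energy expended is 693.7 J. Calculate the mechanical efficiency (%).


eta = (W_mech / E_meta) * 100
eta = (197.4 / 693.7) * 100
ratio = 0.2846
eta = 28.4561


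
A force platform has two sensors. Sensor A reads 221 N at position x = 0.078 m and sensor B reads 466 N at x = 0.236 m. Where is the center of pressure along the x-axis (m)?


COP_x = (F1*x1 + F2*x2) / (F1 + F2)
COP_x = (221*0.078 + 466*0.236) / (221 + 466)
Numerator = 127.2140
Denominator = 687
COP_x = 0.1852


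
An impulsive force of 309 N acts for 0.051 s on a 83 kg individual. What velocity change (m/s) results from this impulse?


J = F * dt = 309 * 0.051 = 15.7590 N*s
delta_v = J / m
delta_v = 15.7590 / 83
delta_v = 0.1899


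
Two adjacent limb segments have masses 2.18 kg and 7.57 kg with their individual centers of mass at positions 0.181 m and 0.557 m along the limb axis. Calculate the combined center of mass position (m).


COM = (m1*x1 + m2*x2) / (m1 + m2)
COM = (2.18*0.181 + 7.57*0.557) / (2.18 + 7.57)
Numerator = 4.6111
Denominator = 9.7500
COM = 0.4729


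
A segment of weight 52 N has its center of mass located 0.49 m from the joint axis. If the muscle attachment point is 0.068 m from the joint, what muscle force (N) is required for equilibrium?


F_muscle = W * d_load / d_muscle
F_muscle = 52 * 0.49 / 0.068
Numerator = 25.4800
F_muscle = 374.7059


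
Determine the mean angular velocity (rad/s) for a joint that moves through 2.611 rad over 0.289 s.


omega = delta_theta / delta_t
omega = 2.611 / 0.289
omega = 9.0346


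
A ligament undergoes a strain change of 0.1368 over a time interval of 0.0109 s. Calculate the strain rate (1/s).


strain_rate = delta_strain / delta_t
strain_rate = 0.1368 / 0.0109
strain_rate = 12.5505


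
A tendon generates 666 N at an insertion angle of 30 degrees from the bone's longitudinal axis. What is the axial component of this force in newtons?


F_eff = F_tendon * cos(theta)
theta = 30 deg = 0.5236 rad
cos(theta) = 0.8660
F_eff = 666 * 0.8660
F_eff = 576.7729


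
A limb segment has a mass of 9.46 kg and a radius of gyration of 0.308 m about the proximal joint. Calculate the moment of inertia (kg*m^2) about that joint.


I = m * k^2
I = 9.46 * 0.308^2
k^2 = 0.0949
I = 0.8974


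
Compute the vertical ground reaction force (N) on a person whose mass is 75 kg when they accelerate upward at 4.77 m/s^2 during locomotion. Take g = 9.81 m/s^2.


GRF = m * (g + a)
GRF = 75 * (9.81 + 4.77)
GRF = 75 * 14.5800
GRF = 1093.5000


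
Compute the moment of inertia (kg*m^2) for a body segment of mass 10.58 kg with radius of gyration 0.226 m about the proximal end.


I = m * k^2
I = 10.58 * 0.226^2
k^2 = 0.0511
I = 0.5404


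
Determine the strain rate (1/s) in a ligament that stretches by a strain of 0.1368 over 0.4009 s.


strain_rate = delta_strain / delta_t
strain_rate = 0.1368 / 0.4009
strain_rate = 0.3412


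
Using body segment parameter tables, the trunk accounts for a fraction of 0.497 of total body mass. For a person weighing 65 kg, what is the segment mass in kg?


m_segment = body_mass * fraction
m_segment = 65 * 0.497
m_segment = 32.3050


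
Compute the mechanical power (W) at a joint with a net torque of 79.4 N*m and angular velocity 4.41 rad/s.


P = M * omega
P = 79.4 * 4.41
P = 350.1540


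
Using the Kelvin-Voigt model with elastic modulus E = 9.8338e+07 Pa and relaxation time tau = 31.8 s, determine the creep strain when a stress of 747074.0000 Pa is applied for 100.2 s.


epsilon(t) = (sigma/E) * (1 - exp(-t/tau))
sigma/E = 747074.0000 / 9.8338e+07 = 0.0076
exp(-t/tau) = exp(-100.2 / 31.8) = 0.0428
epsilon = 0.0076 * (1 - 0.0428)
epsilon = 0.0073


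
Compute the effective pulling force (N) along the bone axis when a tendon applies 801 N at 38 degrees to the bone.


F_eff = F_tendon * cos(theta)
theta = 38 deg = 0.6632 rad
cos(theta) = 0.7880
F_eff = 801 * 0.7880
F_eff = 631.1966


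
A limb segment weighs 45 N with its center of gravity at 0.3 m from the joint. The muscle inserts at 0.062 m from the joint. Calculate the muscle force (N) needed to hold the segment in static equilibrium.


F_muscle = W * d_load / d_muscle
F_muscle = 45 * 0.3 / 0.062
Numerator = 13.5000
F_muscle = 217.7419


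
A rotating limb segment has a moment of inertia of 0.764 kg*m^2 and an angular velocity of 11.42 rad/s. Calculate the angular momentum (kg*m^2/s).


L = I * omega
L = 0.764 * 11.42
L = 8.7249


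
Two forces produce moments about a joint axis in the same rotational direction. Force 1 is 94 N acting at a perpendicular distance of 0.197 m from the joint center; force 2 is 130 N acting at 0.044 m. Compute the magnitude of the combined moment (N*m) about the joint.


M = F1 * d1 + F2 * d2
M = 94 * 0.197 + 130 * 0.044
M = 18.5180 + 5.7200
M = 24.2380


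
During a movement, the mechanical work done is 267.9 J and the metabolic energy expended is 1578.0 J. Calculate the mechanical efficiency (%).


eta = (W_mech / E_meta) * 100
eta = (267.9 / 1578.0) * 100
ratio = 0.1698
eta = 16.9772


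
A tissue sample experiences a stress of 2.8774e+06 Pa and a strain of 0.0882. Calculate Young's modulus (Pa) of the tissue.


E = stress / strain
E = 2.8774e+06 / 0.0882
E = 3.2624e+07


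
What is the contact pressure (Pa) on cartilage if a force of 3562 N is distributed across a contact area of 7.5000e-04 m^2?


P = F / A
P = 3562 / 7.5000e-04
P = 4.7493e+06


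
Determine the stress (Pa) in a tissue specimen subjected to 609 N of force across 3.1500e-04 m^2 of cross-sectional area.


stress = F / A
stress = 609 / 3.1500e-04
stress = 1.9333e+06


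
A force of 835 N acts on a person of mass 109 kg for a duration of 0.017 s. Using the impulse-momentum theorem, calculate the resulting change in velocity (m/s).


J = F * dt = 835 * 0.017 = 14.1950 N*s
delta_v = J / m
delta_v = 14.1950 / 109
delta_v = 0.1302


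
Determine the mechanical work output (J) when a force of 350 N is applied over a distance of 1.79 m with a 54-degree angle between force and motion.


W = F * d * cos(theta)
theta = 54 deg = 0.9425 rad
cos(theta) = 0.5878
W = 350 * 1.79 * 0.5878
W = 368.2475


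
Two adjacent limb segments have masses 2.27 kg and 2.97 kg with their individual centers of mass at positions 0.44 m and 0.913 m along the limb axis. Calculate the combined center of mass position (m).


COM = (m1*x1 + m2*x2) / (m1 + m2)
COM = (2.27*0.44 + 2.97*0.913) / (2.27 + 2.97)
Numerator = 3.7104
Denominator = 5.2400
COM = 0.7081


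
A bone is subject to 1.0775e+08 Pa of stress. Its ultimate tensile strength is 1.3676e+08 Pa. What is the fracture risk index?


FRI = applied / ultimate
FRI = 1.0775e+08 / 1.3676e+08
FRI = 0.7879


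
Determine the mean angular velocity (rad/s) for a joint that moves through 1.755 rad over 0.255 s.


omega = delta_theta / delta_t
omega = 1.755 / 0.255
omega = 6.8824


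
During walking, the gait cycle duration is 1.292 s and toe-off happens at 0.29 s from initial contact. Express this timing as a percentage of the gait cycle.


pct = (event_time / cycle_time) * 100
pct = (0.29 / 1.292) * 100
ratio = 0.2245
pct = 22.4458


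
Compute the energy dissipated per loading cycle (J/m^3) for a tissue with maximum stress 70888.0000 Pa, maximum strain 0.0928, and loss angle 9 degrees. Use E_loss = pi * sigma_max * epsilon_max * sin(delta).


E_loss = pi * sigma_max * epsilon_max * sin(delta)
delta = 9 deg = 0.1571 rad
sin(delta) = 0.1564
E_loss = pi * 70888.0000 * 0.0928 * 0.1564
E_loss = 3232.9800


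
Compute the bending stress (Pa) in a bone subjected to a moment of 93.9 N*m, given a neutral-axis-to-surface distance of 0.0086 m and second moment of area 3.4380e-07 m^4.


sigma = M * c / I
sigma = 93.9 * 0.0086 / 3.4380e-07
M * c = 0.8075
sigma = 2.3489e+06


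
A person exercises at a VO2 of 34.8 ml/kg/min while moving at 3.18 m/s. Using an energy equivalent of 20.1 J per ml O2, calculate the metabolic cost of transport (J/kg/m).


Power per kg = VO2 * 20.1 / 60
Power per kg = 34.8 * 20.1 / 60 = 11.6580 W/kg
Cost = power_per_kg / speed
Cost = 11.6580 / 3.18
Cost = 3.6660


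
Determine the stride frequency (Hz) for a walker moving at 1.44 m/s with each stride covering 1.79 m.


f = v / stride_length
f = 1.44 / 1.79
f = 0.8045


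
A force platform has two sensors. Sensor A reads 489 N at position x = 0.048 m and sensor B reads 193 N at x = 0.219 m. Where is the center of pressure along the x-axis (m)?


COP_x = (F1*x1 + F2*x2) / (F1 + F2)
COP_x = (489*0.048 + 193*0.219) / (489 + 193)
Numerator = 65.7390
Denominator = 682
COP_x = 0.0964


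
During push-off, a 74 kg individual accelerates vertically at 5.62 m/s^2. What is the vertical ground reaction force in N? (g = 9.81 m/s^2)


GRF = m * (g + a)
GRF = 74 * (9.81 + 5.62)
GRF = 74 * 15.4300
GRF = 1141.8200


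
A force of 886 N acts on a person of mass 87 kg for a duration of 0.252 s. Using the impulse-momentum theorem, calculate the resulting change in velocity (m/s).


J = F * dt = 886 * 0.252 = 223.2720 N*s
delta_v = J / m
delta_v = 223.2720 / 87
delta_v = 2.5663


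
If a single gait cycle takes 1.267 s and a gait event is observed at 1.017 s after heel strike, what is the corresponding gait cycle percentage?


pct = (event_time / cycle_time) * 100
pct = (1.017 / 1.267) * 100
ratio = 0.8027
pct = 80.2684


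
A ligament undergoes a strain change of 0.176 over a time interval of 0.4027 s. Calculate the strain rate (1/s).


strain_rate = delta_strain / delta_t
strain_rate = 0.176 / 0.4027
strain_rate = 0.4370


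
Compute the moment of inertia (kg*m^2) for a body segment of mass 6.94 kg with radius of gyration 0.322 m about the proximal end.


I = m * k^2
I = 6.94 * 0.322^2
k^2 = 0.1037
I = 0.7196


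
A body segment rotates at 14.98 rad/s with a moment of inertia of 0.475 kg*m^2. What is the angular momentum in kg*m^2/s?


L = I * omega
L = 0.475 * 14.98
L = 7.1155


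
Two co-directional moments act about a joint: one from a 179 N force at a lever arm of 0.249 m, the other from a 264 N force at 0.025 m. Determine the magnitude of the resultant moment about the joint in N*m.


M = F1 * d1 + F2 * d2
M = 179 * 0.249 + 264 * 0.025
M = 44.5710 + 6.6000
M = 51.1710


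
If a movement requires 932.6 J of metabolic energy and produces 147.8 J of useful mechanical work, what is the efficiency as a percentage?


eta = (W_mech / E_meta) * 100
eta = (147.8 / 932.6) * 100
ratio = 0.1585
eta = 15.8482


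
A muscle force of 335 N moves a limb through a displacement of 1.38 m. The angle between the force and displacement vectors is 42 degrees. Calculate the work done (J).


W = F * d * cos(theta)
theta = 42 deg = 0.7330 rad
cos(theta) = 0.7431
W = 335 * 1.38 * 0.7431
W = 343.5559


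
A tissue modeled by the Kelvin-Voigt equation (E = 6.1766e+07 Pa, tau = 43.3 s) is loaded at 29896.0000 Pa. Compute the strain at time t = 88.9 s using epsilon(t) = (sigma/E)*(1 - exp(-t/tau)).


epsilon(t) = (sigma/E) * (1 - exp(-t/tau))
sigma/E = 29896.0000 / 6.1766e+07 = 4.8402e-04
exp(-t/tau) = exp(-88.9 / 43.3) = 0.1283
epsilon = 4.8402e-04 * (1 - 0.1283)
epsilon = 4.2190e-04


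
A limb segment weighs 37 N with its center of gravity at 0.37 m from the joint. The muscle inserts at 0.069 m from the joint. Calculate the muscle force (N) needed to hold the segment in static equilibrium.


F_muscle = W * d_load / d_muscle
F_muscle = 37 * 0.37 / 0.069
Numerator = 13.6900
F_muscle = 198.4058


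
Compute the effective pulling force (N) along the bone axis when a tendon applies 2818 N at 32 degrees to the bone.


F_eff = F_tendon * cos(theta)
theta = 32 deg = 0.5585 rad
cos(theta) = 0.8480
F_eff = 2818 * 0.8480
F_eff = 2389.7995


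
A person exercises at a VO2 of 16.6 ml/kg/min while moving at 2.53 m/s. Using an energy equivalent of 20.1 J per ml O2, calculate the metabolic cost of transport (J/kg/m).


Power per kg = VO2 * 20.1 / 60
Power per kg = 16.6 * 20.1 / 60 = 5.5610 W/kg
Cost = power_per_kg / speed
Cost = 5.5610 / 2.53
Cost = 2.1980


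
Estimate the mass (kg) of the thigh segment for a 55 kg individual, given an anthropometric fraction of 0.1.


m_segment = body_mass * fraction
m_segment = 55 * 0.1
m_segment = 5.5000


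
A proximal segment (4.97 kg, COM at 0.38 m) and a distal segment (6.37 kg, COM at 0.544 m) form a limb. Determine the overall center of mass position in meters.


COM = (m1*x1 + m2*x2) / (m1 + m2)
COM = (4.97*0.38 + 6.37*0.544) / (4.97 + 6.37)
Numerator = 5.3539
Denominator = 11.3400
COM = 0.4721


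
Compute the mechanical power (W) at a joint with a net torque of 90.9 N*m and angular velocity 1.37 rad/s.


P = M * omega
P = 90.9 * 1.37
P = 124.5330


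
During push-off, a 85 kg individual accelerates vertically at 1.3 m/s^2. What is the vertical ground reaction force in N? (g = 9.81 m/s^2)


GRF = m * (g + a)
GRF = 85 * (9.81 + 1.3)
GRF = 85 * 11.1100
GRF = 944.3500


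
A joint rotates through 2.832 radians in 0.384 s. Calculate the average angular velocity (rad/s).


omega = delta_theta / delta_t
omega = 2.832 / 0.384
omega = 7.3750


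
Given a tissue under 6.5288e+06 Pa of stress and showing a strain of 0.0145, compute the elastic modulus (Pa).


E = stress / strain
E = 6.5288e+06 / 0.0145
E = 4.5026e+08


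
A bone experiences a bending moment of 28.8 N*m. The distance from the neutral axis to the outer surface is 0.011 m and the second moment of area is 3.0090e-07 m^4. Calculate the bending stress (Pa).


sigma = M * c / I
sigma = 28.8 * 0.011 / 3.0090e-07
M * c = 0.3168
sigma = 1.0528e+06


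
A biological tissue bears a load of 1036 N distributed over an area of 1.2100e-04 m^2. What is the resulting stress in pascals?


stress = F / A
stress = 1036 / 1.2100e-04
stress = 8.5620e+06


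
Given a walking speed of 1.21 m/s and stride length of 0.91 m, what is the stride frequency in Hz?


f = v / stride_length
f = 1.21 / 0.91
f = 1.3297


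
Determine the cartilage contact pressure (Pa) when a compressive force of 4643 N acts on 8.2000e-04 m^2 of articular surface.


P = F / A
P = 4643 / 8.2000e-04
P = 5.6622e+06


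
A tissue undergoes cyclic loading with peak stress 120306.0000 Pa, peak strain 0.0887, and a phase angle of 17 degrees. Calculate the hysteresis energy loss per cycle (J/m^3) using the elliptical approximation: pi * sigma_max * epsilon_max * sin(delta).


E_loss = pi * sigma_max * epsilon_max * sin(delta)
delta = 17 deg = 0.2967 rad
sin(delta) = 0.2924
E_loss = pi * 120306.0000 * 0.0887 * 0.2924
E_loss = 9801.5807


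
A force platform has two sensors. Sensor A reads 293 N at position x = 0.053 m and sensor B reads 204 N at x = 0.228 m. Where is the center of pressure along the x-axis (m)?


COP_x = (F1*x1 + F2*x2) / (F1 + F2)
COP_x = (293*0.053 + 204*0.228) / (293 + 204)
Numerator = 62.0410
Denominator = 497
COP_x = 0.1248


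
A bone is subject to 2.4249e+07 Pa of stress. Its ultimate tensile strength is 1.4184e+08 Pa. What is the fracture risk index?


FRI = applied / ultimate
FRI = 2.4249e+07 / 1.4184e+08
FRI = 0.1710


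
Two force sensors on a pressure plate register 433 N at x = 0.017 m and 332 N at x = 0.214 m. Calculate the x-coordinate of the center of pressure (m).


COP_x = (F1*x1 + F2*x2) / (F1 + F2)
COP_x = (433*0.017 + 332*0.214) / (433 + 332)
Numerator = 78.4090
Denominator = 765
COP_x = 0.1025


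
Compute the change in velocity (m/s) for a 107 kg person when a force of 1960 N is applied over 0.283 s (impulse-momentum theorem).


J = F * dt = 1960 * 0.283 = 554.6800 N*s
delta_v = J / m
delta_v = 554.6800 / 107
delta_v = 5.1839


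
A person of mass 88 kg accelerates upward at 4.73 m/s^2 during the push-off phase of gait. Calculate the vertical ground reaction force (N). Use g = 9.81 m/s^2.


GRF = m * (g + a)
GRF = 88 * (9.81 + 4.73)
GRF = 88 * 14.5400
GRF = 1279.5200


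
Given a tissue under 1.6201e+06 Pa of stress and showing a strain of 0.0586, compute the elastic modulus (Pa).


E = stress / strain
E = 1.6201e+06 / 0.0586
E = 2.7647e+07


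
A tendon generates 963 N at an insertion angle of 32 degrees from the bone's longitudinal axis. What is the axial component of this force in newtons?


F_eff = F_tendon * cos(theta)
theta = 32 deg = 0.5585 rad
cos(theta) = 0.8480
F_eff = 963 * 0.8480
F_eff = 816.6703


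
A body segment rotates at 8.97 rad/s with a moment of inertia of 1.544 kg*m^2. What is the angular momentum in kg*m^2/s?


L = I * omega
L = 1.544 * 8.97
L = 13.8497


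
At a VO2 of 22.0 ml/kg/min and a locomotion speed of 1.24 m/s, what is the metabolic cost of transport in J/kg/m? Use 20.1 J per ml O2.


Power per kg = VO2 * 20.1 / 60
Power per kg = 22.0 * 20.1 / 60 = 7.3700 W/kg
Cost = power_per_kg / speed
Cost = 7.3700 / 1.24
Cost = 5.9435


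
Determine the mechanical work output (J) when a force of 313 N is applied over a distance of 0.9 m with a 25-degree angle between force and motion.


W = F * d * cos(theta)
theta = 25 deg = 0.4363 rad
cos(theta) = 0.9063
W = 313 * 0.9 * 0.9063
W = 255.3069


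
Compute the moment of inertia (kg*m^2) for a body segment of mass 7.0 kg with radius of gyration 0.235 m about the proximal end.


I = m * k^2
I = 7.0 * 0.235^2
k^2 = 0.0552
I = 0.3866


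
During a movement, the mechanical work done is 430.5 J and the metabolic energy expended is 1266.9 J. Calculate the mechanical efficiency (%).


eta = (W_mech / E_meta) * 100
eta = (430.5 / 1266.9) * 100
ratio = 0.3398
eta = 33.9806


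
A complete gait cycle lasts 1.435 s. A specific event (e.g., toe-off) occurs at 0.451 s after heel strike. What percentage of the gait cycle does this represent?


pct = (event_time / cycle_time) * 100
pct = (0.451 / 1.435) * 100
ratio = 0.3143
pct = 31.4286


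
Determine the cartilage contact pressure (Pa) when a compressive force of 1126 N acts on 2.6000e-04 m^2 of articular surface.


P = F / A
P = 1126 / 2.6000e-04
P = 4.3308e+06


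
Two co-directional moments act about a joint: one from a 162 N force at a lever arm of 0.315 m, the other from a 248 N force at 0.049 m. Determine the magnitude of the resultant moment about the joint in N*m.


M = F1 * d1 + F2 * d2
M = 162 * 0.315 + 248 * 0.049
M = 51.0300 + 12.1520
M = 63.1820


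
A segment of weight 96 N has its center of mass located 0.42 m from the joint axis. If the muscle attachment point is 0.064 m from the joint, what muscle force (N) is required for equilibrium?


F_muscle = W * d_load / d_muscle
F_muscle = 96 * 0.42 / 0.064
Numerator = 40.3200
F_muscle = 630.0000


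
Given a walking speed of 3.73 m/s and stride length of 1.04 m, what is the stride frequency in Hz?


f = v / stride_length
f = 3.73 / 1.04
f = 3.5865


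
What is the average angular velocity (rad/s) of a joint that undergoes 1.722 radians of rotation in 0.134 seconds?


omega = delta_theta / delta_t
omega = 1.722 / 0.134
omega = 12.8507


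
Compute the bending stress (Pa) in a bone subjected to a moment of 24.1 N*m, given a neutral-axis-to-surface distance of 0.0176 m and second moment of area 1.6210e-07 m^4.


sigma = M * c / I
sigma = 24.1 * 0.0176 / 1.6210e-07
M * c = 0.4242
sigma = 2.6167e+06


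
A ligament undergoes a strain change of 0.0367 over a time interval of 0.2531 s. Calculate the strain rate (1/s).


strain_rate = delta_strain / delta_t
strain_rate = 0.0367 / 0.2531
strain_rate = 0.1450


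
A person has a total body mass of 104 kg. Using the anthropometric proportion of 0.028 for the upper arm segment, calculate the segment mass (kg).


m_segment = body_mass * fraction
m_segment = 104 * 0.028
m_segment = 2.9120


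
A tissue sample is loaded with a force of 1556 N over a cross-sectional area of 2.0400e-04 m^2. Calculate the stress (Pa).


stress = F / A
stress = 1556 / 2.0400e-04
stress = 7.6275e+06


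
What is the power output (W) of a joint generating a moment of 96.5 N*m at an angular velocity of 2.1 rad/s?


P = M * omega
P = 96.5 * 2.1
P = 202.6500


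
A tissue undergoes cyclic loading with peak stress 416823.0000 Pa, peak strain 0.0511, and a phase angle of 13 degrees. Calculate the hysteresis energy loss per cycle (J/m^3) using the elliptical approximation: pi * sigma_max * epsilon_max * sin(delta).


E_loss = pi * sigma_max * epsilon_max * sin(delta)
delta = 13 deg = 0.2269 rad
sin(delta) = 0.2250
E_loss = pi * 416823.0000 * 0.0511 * 0.2250
E_loss = 15052.5639


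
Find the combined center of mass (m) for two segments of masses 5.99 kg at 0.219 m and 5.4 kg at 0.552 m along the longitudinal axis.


COM = (m1*x1 + m2*x2) / (m1 + m2)
COM = (5.99*0.219 + 5.4*0.552) / (5.99 + 5.4)
Numerator = 4.2926
Denominator = 11.3900
COM = 0.3769


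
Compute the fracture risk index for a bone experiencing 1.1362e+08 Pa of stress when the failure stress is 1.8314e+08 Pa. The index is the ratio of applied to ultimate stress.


FRI = applied / ultimate
FRI = 1.1362e+08 / 1.8314e+08
FRI = 0.6204


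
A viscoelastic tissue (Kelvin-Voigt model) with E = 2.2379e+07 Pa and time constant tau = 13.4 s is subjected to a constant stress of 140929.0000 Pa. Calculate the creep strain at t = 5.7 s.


epsilon(t) = (sigma/E) * (1 - exp(-t/tau))
sigma/E = 140929.0000 / 2.2379e+07 = 0.0063
exp(-t/tau) = exp(-5.7 / 13.4) = 0.6535
epsilon = 0.0063 * (1 - 0.6535)
epsilon = 0.0022


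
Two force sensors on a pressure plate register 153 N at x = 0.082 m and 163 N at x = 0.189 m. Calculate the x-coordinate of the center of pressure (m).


COP_x = (F1*x1 + F2*x2) / (F1 + F2)
COP_x = (153*0.082 + 163*0.189) / (153 + 163)
Numerator = 43.3530
Denominator = 316
COP_x = 0.1372


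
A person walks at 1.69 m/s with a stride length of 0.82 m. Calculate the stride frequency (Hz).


f = v / stride_length
f = 1.69 / 0.82
f = 2.0610


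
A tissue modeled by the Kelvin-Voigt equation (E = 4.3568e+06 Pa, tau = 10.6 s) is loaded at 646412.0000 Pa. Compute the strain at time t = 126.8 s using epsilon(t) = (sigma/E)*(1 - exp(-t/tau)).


epsilon(t) = (sigma/E) * (1 - exp(-t/tau))
sigma/E = 646412.0000 / 4.3568e+06 = 0.1484
exp(-t/tau) = exp(-126.8 / 10.6) = 6.3805e-06
epsilon = 0.1484 * (1 - 6.3805e-06)
epsilon = 0.1484


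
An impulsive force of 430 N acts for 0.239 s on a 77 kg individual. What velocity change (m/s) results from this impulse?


J = F * dt = 430 * 0.239 = 102.7700 N*s
delta_v = J / m
delta_v = 102.7700 / 77
delta_v = 1.3347


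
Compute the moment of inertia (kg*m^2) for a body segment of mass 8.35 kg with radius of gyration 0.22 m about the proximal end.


I = m * k^2
I = 8.35 * 0.22^2
k^2 = 0.0484
I = 0.4041


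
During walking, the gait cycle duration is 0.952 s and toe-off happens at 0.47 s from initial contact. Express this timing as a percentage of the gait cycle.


pct = (event_time / cycle_time) * 100
pct = (0.47 / 0.952) * 100
ratio = 0.4937
pct = 49.3697


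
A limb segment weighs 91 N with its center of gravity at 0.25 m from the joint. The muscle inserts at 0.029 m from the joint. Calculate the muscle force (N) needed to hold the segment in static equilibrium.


F_muscle = W * d_load / d_muscle
F_muscle = 91 * 0.25 / 0.029
Numerator = 22.7500
F_muscle = 784.4828


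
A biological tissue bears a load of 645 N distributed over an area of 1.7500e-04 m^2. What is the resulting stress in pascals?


stress = F / A
stress = 645 / 1.7500e-04
stress = 3.6857e+06


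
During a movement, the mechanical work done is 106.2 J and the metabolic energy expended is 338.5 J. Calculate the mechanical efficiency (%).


eta = (W_mech / E_meta) * 100
eta = (106.2 / 338.5) * 100
ratio = 0.3137
eta = 31.3737


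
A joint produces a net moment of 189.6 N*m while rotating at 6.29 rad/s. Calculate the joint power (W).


P = M * omega
P = 189.6 * 6.29
P = 1192.5840


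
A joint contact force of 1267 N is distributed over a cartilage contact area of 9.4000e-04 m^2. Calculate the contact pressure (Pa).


P = F / A
P = 1267 / 9.4000e-04
P = 1.3479e+06


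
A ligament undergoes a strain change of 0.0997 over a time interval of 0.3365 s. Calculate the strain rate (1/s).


strain_rate = delta_strain / delta_t
strain_rate = 0.0997 / 0.3365
strain_rate = 0.2963


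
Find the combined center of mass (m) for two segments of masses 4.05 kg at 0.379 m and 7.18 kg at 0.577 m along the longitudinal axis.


COM = (m1*x1 + m2*x2) / (m1 + m2)
COM = (4.05*0.379 + 7.18*0.577) / (4.05 + 7.18)
Numerator = 5.6778
Denominator = 11.2300
COM = 0.5056


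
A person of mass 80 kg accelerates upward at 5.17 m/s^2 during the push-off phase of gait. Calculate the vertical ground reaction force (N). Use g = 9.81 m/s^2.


GRF = m * (g + a)
GRF = 80 * (9.81 + 5.17)
GRF = 80 * 14.9800
GRF = 1198.4000


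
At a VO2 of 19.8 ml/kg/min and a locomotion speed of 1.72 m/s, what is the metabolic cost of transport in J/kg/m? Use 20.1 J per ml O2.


Power per kg = VO2 * 20.1 / 60
Power per kg = 19.8 * 20.1 / 60 = 6.6330 W/kg
Cost = power_per_kg / speed
Cost = 6.6330 / 1.72
Cost = 3.8564


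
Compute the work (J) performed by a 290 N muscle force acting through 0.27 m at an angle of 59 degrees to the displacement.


W = F * d * cos(theta)
theta = 59 deg = 1.0297 rad
cos(theta) = 0.5150
W = 290 * 0.27 * 0.5150
W = 40.3275


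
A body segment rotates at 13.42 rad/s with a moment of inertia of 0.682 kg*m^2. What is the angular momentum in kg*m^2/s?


L = I * omega
L = 0.682 * 13.42
L = 9.1524


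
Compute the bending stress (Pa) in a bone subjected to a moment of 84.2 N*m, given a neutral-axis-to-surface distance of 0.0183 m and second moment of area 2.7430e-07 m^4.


sigma = M * c / I
sigma = 84.2 * 0.0183 / 2.7430e-07
M * c = 1.5409
sigma = 5.6174e+06


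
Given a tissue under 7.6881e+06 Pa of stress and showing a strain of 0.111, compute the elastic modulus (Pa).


E = stress / strain
E = 7.6881e+06 / 0.111
E = 6.9262e+07


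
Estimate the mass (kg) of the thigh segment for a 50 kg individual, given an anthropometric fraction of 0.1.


m_segment = body_mass * fraction
m_segment = 50 * 0.1
m_segment = 5.0000


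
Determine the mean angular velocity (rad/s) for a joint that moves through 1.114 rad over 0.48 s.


omega = delta_theta / delta_t
omega = 1.114 / 0.48
omega = 2.3208


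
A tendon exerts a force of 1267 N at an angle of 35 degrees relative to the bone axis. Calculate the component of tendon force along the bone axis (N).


F_eff = F_tendon * cos(theta)
theta = 35 deg = 0.6109 rad
cos(theta) = 0.8192
F_eff = 1267 * 0.8192
F_eff = 1037.8656


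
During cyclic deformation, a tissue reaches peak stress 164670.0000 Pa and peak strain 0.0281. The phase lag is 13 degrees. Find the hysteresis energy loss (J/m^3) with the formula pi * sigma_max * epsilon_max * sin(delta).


E_loss = pi * sigma_max * epsilon_max * sin(delta)
delta = 13 deg = 0.2269 rad
sin(delta) = 0.2250
E_loss = pi * 164670.0000 * 0.0281 * 0.2250
E_loss = 3270.0825


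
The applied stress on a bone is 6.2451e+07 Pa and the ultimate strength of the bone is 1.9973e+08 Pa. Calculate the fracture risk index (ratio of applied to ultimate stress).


FRI = applied / ultimate
FRI = 6.2451e+07 / 1.9973e+08
FRI = 0.3127


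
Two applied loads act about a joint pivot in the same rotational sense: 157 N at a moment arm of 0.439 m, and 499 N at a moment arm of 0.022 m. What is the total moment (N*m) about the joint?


M = F1 * d1 + F2 * d2
M = 157 * 0.439 + 499 * 0.022
M = 68.9230 + 10.9780
M = 79.9010


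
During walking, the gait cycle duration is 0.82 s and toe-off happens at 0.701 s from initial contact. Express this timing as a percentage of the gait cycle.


pct = (event_time / cycle_time) * 100
pct = (0.701 / 0.82) * 100
ratio = 0.8549
pct = 85.4878


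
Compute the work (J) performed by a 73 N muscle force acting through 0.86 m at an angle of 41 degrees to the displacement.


W = F * d * cos(theta)
theta = 41 deg = 0.7156 rad
cos(theta) = 0.7547
W = 73 * 0.86 * 0.7547
W = 47.3807


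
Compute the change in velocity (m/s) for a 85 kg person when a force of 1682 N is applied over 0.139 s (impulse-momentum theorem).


J = F * dt = 1682 * 0.139 = 233.7980 N*s
delta_v = J / m
delta_v = 233.7980 / 85
delta_v = 2.7506


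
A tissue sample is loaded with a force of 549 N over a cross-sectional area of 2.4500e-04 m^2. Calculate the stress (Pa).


stress = F / A
stress = 549 / 2.4500e-04
stress = 2.2408e+06
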